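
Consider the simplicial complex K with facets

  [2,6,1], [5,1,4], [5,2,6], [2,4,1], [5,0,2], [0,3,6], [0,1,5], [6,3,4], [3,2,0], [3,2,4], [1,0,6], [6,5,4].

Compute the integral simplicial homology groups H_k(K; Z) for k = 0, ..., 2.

H_0 = Z,  H_1 = Z_2,  H_2 = 0.

Take the total order 0 < 1 < 2 < 3 < 4 < 5 < 6 on the vertex set. Then K (dimension 2) consists of the simplices:

  0-simplices (7): [0], [1], [2], [3], [4], [5], [6]
  1-simplices (18): [0,1], [0,2], [0,3], [0,5], [0,6], [1,2], [1,4], [1,5], [1,6], [2,3], [2,4], [2,5], [2,6], [3,4], [3,6], [4,5], [4,6], [5,6]
  2-simplices (12): [0,1,5], [0,1,6], [0,2,3], [0,2,5], [0,3,6], [1,2,4], [1,2,6], [1,4,5], [2,3,4], [2,5,6], [3,4,6], [4,5,6]

Hence C_0 ≅ Z^7, C_1 ≅ Z^18, C_2 ≅ Z^12.

Boundary ∂_1: C_1 → C_0 sends each edge [p,q] (with p < q) to q − p.
This gives a 7×18 integer matrix of rank 6; reducing to Smith normal form yields diagonal entries (1,1,1,1,1,1).

∂_2: C_2 → C_1 maps a triangle to the signed sum of its edges. For instance
  ∂[2,5,6] = [5,6] − [2,6] + [2,5],
  ∂[0,2,5] = [2,5] − [0,5] + [0,2].
This gives a 18×12 integer matrix of rank 12; reducing to Smith normal form yields diagonal entries (1,1,1,1,1,1,1,1,1,1,1,2).

Computing H_k = (kernel of ∂_k) / (image of ∂_{k+1}):

  H_0: rank C_0 − rank ∂_1 = 7 − 6 = 1, and the invariant factors of ∂_1 are all 1, so H_0 = Z.
  H_1: rank ker ∂_1 − rank ∂_2 = (18 − 6) − 12 = 0, and ∂_2 has invariant factor 2 > 1, so H_1 = Z_2.
  H_2: rank ker ∂_2 − rank ∂_3 = (12 − 12) − 0 = 0, and there is no ∂_3, so H_2 = 0.

As a check, the Euler characteristic is 7 − 18 + 12 = 1, which agrees with 1 − 0 + 0 = 1.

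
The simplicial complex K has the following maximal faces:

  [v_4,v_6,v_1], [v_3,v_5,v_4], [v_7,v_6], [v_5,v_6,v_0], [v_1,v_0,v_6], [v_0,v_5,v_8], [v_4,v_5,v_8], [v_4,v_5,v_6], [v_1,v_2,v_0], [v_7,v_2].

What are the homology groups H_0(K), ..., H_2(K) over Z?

H_0 ≅ Z,  H_1 ≅ Z,  H_2 = 0.

Take the total order v_0 < v_1 < v_2 < v_3 < v_4 < v_5 < v_6 < v_7 < v_8 on the vertex set. Then K (dimension 2) consists of the simplices:

  0-simplices (9): [v_0], [v_1], [v_2], [v_3], [v_4], [v_5], [v_6], [v_7], [v_8]
  1-simplices (17): (17 of them)
  2-simplices (8): [v_0,v_1,v_2], [v_0,v_1,v_6], [v_0,v_5,v_6], [v_0,v_5,v_8], [v_1,v_4,v_6], [v_3,v_4,v_5], [v_4,v_5,v_6], [v_4,v_5,v_8]

so the chain groups are C_0 ≅ Z^9, C_1 ≅ Z^17, C_2 ≅ Z^8.

Boundary ∂_1: C_1 → C_0 is given by ∂[p,q] = [q] − [p]. For instance
  ∂[v_4,v_5] = [v_5] − [v_4].
The 9×17 boundary matrix has rank 8 and Smith normal form diag(1,1,1,1,1,1,1,1).

The boundary map ∂_2: C_2 → C_1 sends each 2-simplex [p,q,r] to [q,r] − [p,r] + [p,q]. For instance
  ∂[v_1,v_4,v_6] = [v_4,v_6] − [v_1,v_6] + [v_1,v_4],
  ∂[v_0,v_5,v_6] = [v_5,v_6] − [v_0,v_6] + [v_0,v_5].
The resulting 17×8 matrix has rank 8, and its Smith normal form has invariant factors (1,1,1,1,1,1,1,1).

Now H_k = ker ∂_k / im ∂_{k+1}, so:

  H_0: rank C_0 − rank ∂_1 = 9 − 8 = 1, and the invariant factors of ∂_1 are all 1, so H_0 = Z.
  H_1: rank ker ∂_1 − rank ∂_2 = (17 − 8) − 8 = 1, and the invariant factors of ∂_2 are all 1, so H_1 = Z.
  H_2: rank ker ∂_2 − rank ∂_3 = (8 − 8) − 0 = 0, and there is no ∂_3, so H_2 = 0.

As a check, the Euler characteristic is 9 − 17 + 8 = 0, which agrees with 1 − 1 + 0 = 0.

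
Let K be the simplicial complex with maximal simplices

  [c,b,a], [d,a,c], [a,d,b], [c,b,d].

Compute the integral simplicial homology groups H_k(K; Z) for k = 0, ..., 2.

H_0 = Z,  H_1 = 0,  H_2 = Z.

Take the total order a < b < c < d on the vertex set. Then K (dimension 2) consists of the simplices:

  0-simplices (4): a, b, c, d
  1-simplices (6): ab, ac, ad, bc, bd, cd
  2-simplices (4): abc, abd, acd, bcd

giving chain groups C_0 ≅ Z^4, C_1 ≅ Z^6, C_2 ≅ Z^4.

The boundary map ∂_1: C_1 → C_0 maps an edge to its endpoints' difference, ∂[p,q] = q − p.
The resulting 4×6 matrix has rank 3, and its Smith normal form has invariant factors (1,1,1).

∂_2: C_2 → C_1 acts by ∂[p,q,r] = [q,r] − [p,r] + [p,q]. For instance
  ∂acd = cd − ad + ac,
  ∂abd = bd − ad + ab.
This gives a 6×4 integer matrix of rank 3; reducing to Smith normal form yields diagonal entries (1,1,1).

Computing H_k = (kernel of ∂_k) / (image of ∂_{k+1}):

  H_0: rank C_0 − rank ∂_1 = 4 − 3 = 1, and the invariant factors of ∂_1 are all 1, so H_0 ≅ Z.
  H_1: rank ker ∂_1 − rank ∂_2 = (6 − 3) − 3 = 0, and the invariant factors of ∂_2 are all 1, so H_1 ≅ 0.
  H_2: rank ker ∂_2 − rank ∂_3 = (4 − 3) − 0 = 1, and there is no ∂_3, so H_2 ≅ Z.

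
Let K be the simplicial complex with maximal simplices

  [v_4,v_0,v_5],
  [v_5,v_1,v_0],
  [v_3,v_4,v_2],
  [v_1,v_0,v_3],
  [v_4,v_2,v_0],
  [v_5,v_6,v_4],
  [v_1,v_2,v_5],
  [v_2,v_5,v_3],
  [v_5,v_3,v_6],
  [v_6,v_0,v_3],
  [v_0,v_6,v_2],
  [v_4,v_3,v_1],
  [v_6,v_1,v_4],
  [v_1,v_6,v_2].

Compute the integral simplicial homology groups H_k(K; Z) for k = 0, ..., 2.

H_0 = Z,  H_1 = Z^2,  H_2 = Z.

Fix the vertex order v_0 < v_1 < v_2 < v_3 < v_4 < v_5 < v_6 and write every simplex with vertices in increasing order. Then dim K = 2 and the simplices of K are:

  0-simplices (7): [v_0], [v_1], [v_2], [v_3], [v_4], [v_5], [v_6]
  1-simplices (21): (21 of them)
  2-simplices (14): (14 of them)

Hence C_0 ≅ Z^7, C_1 ≅ Z^21, C_2 ≅ Z^14.

∂_1: C_1 → C_0 sends each edge [p,q] (with p < q) to q − p.
As a 7×21 matrix over Z this has rank 6, with invariant factors (1,1,1,1,1,1).

Boundary ∂_2: C_2 → C_1 sends each 2-simplex [p,q,r] to [q,r] − [p,r] + [p,q]. For instance
  ∂[v_2,v_3,v_5] = [v_3,v_5] − [v_2,v_5] + [v_2,v_3],
  ∂[v_4,v_5,v_6] = [v_5,v_6] − [v_4,v_6] + [v_4,v_5].
This gives a 21×14 integer matrix of rank 13; reducing to Smith normal form yields diagonal entries (1,1,1,1,1,1,1,1,1,1,1,1,1).

Reading off H_k = ker ∂_k / im ∂_{k+1}:

  H_0: rank C_0 − rank ∂_1 = 7 − 6 = 1, and the invariant factors of ∂_1 are all 1, so H_0 ≅ Z.
  H_1: rank ker ∂_1 − rank ∂_2 = (21 − 6) − 13 = 2, and the invariant factors of ∂_2 are all 1, so H_1 ≅ Z^2.
  H_2: rank ker ∂_2 − rank ∂_3 = (14 − 13) − 0 = 1, and there is no ∂_3, so H_2 ≅ Z.

As a check, the Euler characteristic is 7 − 21 + 14 = 0, which agrees with 1 − 2 + 1 = 0.
(K is a triangulation of the torus T^2.)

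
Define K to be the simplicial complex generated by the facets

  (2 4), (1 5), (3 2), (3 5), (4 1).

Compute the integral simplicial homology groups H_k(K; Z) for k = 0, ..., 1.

Fix the vertex order 1 < 2 < 3 < 4 < 5 and write every simplex with vertices in increasing order. Then dim K = 1 and the simplices of K are:

  0-simplices (5): [1], [2], [3], [4], [5]
  1-simplices (5): [1,4], [1,5], [2,3], [2,4], [3,5]

so the chain groups are C_0 ≅ Z^5, C_1 ≅ Z^5.

∂_1: C_1 → C_0 sends each edge [p,q] (with p < q) to q − p. For instance
  ∂[3,5] = [5] − [3].
As a 5×5 matrix over Z this has rank 4, with invariant factors (1,1,1,1).

From H_k ≅ ker(∂_k) / im(∂_{k+1}) we obtain:

  H_0: rank C_0 − rank ∂_1 = 5 − 4 = 1, and the invariant factors of ∂_1 are all 1, so H_0 ≅ Z.
  H_1: rank ker ∂_1 − rank ∂_2 = (5 − 4) − 0 = 1, and there is no ∂_2, so H_1 ≅ Z.

H_0 = Z,  H_1 = Z.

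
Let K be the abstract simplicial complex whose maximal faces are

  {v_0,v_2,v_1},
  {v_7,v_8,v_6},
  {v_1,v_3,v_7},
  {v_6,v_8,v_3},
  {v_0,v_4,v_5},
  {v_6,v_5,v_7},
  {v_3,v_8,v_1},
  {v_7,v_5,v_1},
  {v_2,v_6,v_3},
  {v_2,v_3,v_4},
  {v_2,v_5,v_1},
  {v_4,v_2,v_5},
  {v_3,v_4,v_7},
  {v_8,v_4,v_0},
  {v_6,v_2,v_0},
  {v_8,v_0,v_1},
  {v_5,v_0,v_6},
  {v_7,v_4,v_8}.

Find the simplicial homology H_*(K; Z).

H_0 ≅ Z,  H_1 ≅ Z × Z/2,  H_2 = 0.

Take the total order v_0 < v_1 < v_2 < v_3 < v_4 < v_5 < v_6 < v_7 < v_8 on the vertex set. Then K (dimension 2) consists of the simplices:

  0-simplices (9): [v_0], [v_1], [v_2], [v_3], [v_4], [v_5], [v_6], [v_7], [v_8]
  1-simplices (27): (27 of them)
  2-simplices (18): (18 of them)

Hence C_0 ≅ Z^9, C_1 ≅ Z^27, C_2 ≅ Z^18.

The boundary map ∂_1: C_1 → C_0 maps an edge to its endpoints' difference, ∂[p,q] = q − p.
The 9×27 boundary matrix has rank 8 and Smith normal form diag(1,1,1,1,1,1,1,1).

Boundary ∂_2: C_2 → C_1 sends each 2-simplex [p,q,r] to [q,r] − [p,r] + [p,q]. For instance
  ∂[v_0,v_1,v_8] = [v_1,v_8] − [v_0,v_8] + [v_0,v_1],
  ∂[v_2,v_3,v_6] = [v_3,v_6] − [v_2,v_6] + [v_2,v_3].
The resulting 27×18 matrix has rank 18, and its Smith normal form has invariant factors (1,1,1,1,1,1,1,1,1,1,1,1,1,1,1,1,1,2).

Reading off H_k = ker ∂_k / im ∂_{k+1}:

  H_0: rank C_0 − rank ∂_1 = 9 − 8 = 1, and the invariant factors of ∂_1 are all 1, so H_0 = Z.
  H_1: rank ker ∂_1 − rank ∂_2 = (27 − 8) − 18 = 1, and ∂_2 has invariant factor 2 > 1, so H_1 = Z × Z/2.
  H_2: rank ker ∂_2 − rank ∂_3 = (18 − 18) − 0 = 0, and there is no ∂_3, so H_2 = 0.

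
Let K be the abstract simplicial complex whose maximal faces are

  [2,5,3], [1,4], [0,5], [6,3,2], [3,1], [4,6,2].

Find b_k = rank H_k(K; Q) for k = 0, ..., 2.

b_0 = 1, b_1 = 1, b_2 = 0.

Fix the vertex order 0 < 1 < 2 < 3 < 4 < 5 < 6 and write every simplex with vertices in increasing order. Then dim K = 2 and the simplices of K are:

  0-simplices (7): [0], [1], [2], [3], [4], [5], [6]
  1-simplices (10): [0,5], [1,3], [1,4], [2,3], [2,4], [2,5], [2,6], [3,5], [3,6], [4,6]
  2-simplices (3): [2,3,5], [2,3,6], [2,4,6]

giving chain groups C_0 ≅ Z^7, C_1 ≅ Z^10, C_2 ≅ Z^3.

The boundary map ∂_1: C_1 → C_0 maps an edge to its endpoints' difference, ∂[p,q] = q − p. For instance
  ∂[2,4] = [4] − [2].
The 7×10 boundary matrix has rank 6 and Smith normal form diag(1,1,1,1,1,1).

The boundary map ∂_2: C_2 → C_1 maps a triangle to the signed sum of its edges. For instance
  ∂[2,4,6] = [4,6] − [2,6] + [2,4],
  ∂[2,3,6] = [3,6] − [2,6] + [2,3].
This gives a 10×3 integer matrix of rank 3; reducing to Smith normal form yields diagonal entries (1,1,1).

Computing H_k = (kernel of ∂_k) / (image of ∂_{k+1}):

  H_0: rank C_0 − rank ∂_1 = 7 − 6 = 1, and the invariant factors of ∂_1 are all 1, so H_0 = Z.
  H_1: rank ker ∂_1 − rank ∂_2 = (10 − 6) − 3 = 1, and the invariant factors of ∂_2 are all 1, so H_1 = Z.
  H_2: rank ker ∂_2 − rank ∂_3 = (3 − 3) − 0 = 0, and there is no ∂_3, so H_2 = 0.

Hence the Betti numbers are b_0 = 1, b_1 = 1, b_2 = 0.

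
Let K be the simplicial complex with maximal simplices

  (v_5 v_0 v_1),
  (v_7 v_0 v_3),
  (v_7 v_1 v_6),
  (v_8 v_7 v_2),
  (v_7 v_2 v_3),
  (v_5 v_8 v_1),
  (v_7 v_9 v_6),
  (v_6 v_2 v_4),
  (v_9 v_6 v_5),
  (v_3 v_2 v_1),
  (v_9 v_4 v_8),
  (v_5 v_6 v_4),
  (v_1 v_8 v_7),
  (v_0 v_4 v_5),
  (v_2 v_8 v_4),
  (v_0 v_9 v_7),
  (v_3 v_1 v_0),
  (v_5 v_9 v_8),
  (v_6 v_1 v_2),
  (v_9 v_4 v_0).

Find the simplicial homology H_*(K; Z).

K has 10 vertices, 30 edges, 20 triangles.
rank ∂_0 = 0, rank ∂_1 = 9 ⇒ b_0 = 10 − 0 − 9 = 1; all invariant factors of ∂_1 are 1 so no torsion. So H_0 = Z.
rank ∂_1 = 9, rank ∂_2 = 20 ⇒ b_1 = 30 − 9 − 20 = 1; ∂_2 has invariant factor(s) [2] giving torsion. So H_1 = Z ⊕ Z/2.
rank ∂_2 = 20, rank ∂_3 = 0 ⇒ b_2 = 20 − 20 − 0 = 0. So H_2 = 0.

H_0 ≅ Z,  H_1 ≅ Z ⊕ Z/2,  H_2 = 0.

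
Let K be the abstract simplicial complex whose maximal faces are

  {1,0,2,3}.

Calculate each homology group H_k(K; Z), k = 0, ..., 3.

We work with the vertex ordering 0 < 1 < 2 < 3. The simplices of K, each written with vertices in increasing order, are:

  0-simplices (4): [0], [1], [2], [3]
  1-simplices (6): [0,1], [0,2], [0,3], [1,2], [1,3], [2,3]
  2-simplices (4): [0,1,2], [0,1,3], [0,2,3], [1,2,3]
  3-simplices (1): [0,1,2,3]

Hence C_0 ≅ Z^4, C_1 ≅ Z^6, C_2 ≅ Z^4, C_3 ≅ Z^1.

Boundary ∂_1: C_1 → C_0 maps an edge to its endpoints' difference, ∂[p,q] = q − p.
As a 4×6 matrix over Z this has rank 3, with invariant factors (1,1,1).

∂_2: C_2 → C_1 acts by ∂[p,q,r] = [q,r] − [p,r] + [p,q]. For instance
  ∂[0,2,3] = [2,3] − [0,3] + [0,2],
  ∂[0,1,2] = [1,2] − [0,2] + [0,1].
The resulting 6×4 matrix has rank 3, and its Smith normal form has invariant factors (1,1,1).

∂_3: C_3 → C_2 sends each 3-simplex σ to the alternating sum Σ_i (−1)^i (σ with its i-th vertex removed). For instance
  ∂[0,1,2,3] = [1,2,3] − [0,2,3] + [0,1,3] − [0,1,2].
The resulting 4×1 matrix has rank 1, and its Smith normal form has invariant factors (1).

Computing H_k = (kernel of ∂_k) / (image of ∂_{k+1}):

  H_0: rank C_0 − rank ∂_1 = 4 − 3 = 1, and the invariant factors of ∂_1 are all 1, so H_0 ≅ Z.
  H_1: rank ker ∂_1 − rank ∂_2 = (6 − 3) − 3 = 0, and the invariant factors of ∂_2 are all 1, so H_1 ≅ 0.
  H_2: rank ker ∂_2 − rank ∂_3 = (4 − 3) − 1 = 0, and the invariant factors of ∂_3 are all 1, so H_2 ≅ 0.
  H_3: rank ker ∂_3 − rank ∂_4 = (1 − 1) − 0 = 0, and there is no ∂_4, so H_3 ≅ 0.

H_0 = Z,  H_1 = 0,  H_2 = 0,  H_3 = 0.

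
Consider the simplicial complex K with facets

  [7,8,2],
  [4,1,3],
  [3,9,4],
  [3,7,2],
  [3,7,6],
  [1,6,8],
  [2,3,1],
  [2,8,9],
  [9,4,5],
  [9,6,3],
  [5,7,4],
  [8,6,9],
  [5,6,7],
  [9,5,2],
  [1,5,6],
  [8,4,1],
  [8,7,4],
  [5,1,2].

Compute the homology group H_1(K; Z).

H_1 = Z^2.

We work with the vertex ordering 1 < 2 < 3 < 4 < 5 < 6 < 7 < 8 < 9. The simplices of K, each written with vertices in increasing order, are:

  0-simplices (9): [1], [2], [3], [4], [5], [6], [7], [8], [9]
  1-simplices (27): (27 of them)
  2-simplices (18): [1,2,3], [1,2,5], [1,3,4], [1,4,8], [1,5,6], [1,6,8], [2,3,7], [2,5,9], [2,7,8], [2,8,9], [3,4,9], [3,6,7], [3,6,9], [4,5,7], [4,5,9], [4,7,8], [5,6,7], [6,8,9]

so the chain groups are C_0 ≅ Z^9, C_1 ≅ Z^27, C_2 ≅ Z^18.

Boundary ∂_1: C_1 → C_0 maps an edge to its endpoints' difference, ∂[p,q] = q − p.
This gives a 9×27 integer matrix of rank 8; reducing to Smith normal form yields diagonal entries (1,1,1,1,1,1,1,1).

∂_2: C_2 → C_1 sends each 2-simplex [p,q,r] to [q,r] − [p,r] + [p,q]. For instance
  ∂[3,4,9] = [4,9] − [3,9] + [3,4],
  ∂[4,5,9] = [5,9] − [4,9] + [4,5].
As a 27×18 matrix over Z this has rank 17, with invariant factors (1,1,1,1,1,1,1,1,1,1,1,1,1,1,1,1,1).

Reading off H_k = ker ∂_k / im ∂_{k+1}:

  H_1: rank ker ∂_1 − rank ∂_2 = (27 − 8) − 17 = 2, and the invariant factors of ∂_2 are all 1, so H_1 ≅ Z^2.

(K is a triangulation of the torus T^2.)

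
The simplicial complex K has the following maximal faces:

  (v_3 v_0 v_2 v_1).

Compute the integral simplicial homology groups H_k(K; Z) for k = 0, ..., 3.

H_0 ≅ Z,  H_1 = 0,  H_2 = 0,  H_3 = 0.

K has 4 vertices, 6 edges, 4 triangles, 1 3-simplex.
rank ∂_0 = 0, rank ∂_1 = 3 ⇒ b_0 = 4 − 0 − 3 = 1; all invariant factors of ∂_1 are 1 so no torsion. So H_0 ≅ Z.
rank ∂_1 = 3, rank ∂_2 = 3 ⇒ b_1 = 6 − 3 − 3 = 0; all invariant factors of ∂_2 are 1 so no torsion. So H_1 ≅ 0.
rank ∂_2 = 3, rank ∂_3 = 1 ⇒ b_2 = 4 − 3 − 1 = 0; all invariant factors of ∂_3 are 1 so no torsion. So H_2 ≅ 0.
rank ∂_3 = 1, rank ∂_4 = 0 ⇒ b_3 = 1 − 1 − 0 = 0. So H_3 ≅ 0.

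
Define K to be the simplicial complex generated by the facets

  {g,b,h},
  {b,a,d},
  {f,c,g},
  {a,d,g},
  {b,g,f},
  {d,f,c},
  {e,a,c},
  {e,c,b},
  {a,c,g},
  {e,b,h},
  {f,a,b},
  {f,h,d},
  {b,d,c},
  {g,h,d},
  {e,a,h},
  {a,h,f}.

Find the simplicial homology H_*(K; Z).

H_0 = Z,  H_1 = Z^2,  H_2 = Z.

Take the total order a < b < c < d < e < f < g < h on the vertex set. Then K (dimension 2) consists of the simplices:

  0-simplices (8): a, b, c, d, e, f, g, h
  1-simplices (24): ab, ac, ad, ae, af, ag, ah, bc, bd, be, bf, bg, bh, cd, ce, cf, cg, df, dg, dh, eh, fg, fh, gh
  2-simplices (16): abd, abf, ace, acg, adg, aeh, afh, bcd, bce, beh, bfg, bgh, cdf, cfg, dfh, dgh

so the chain groups are C_0 ≅ Z^8, C_1 ≅ Z^24, C_2 ≅ Z^16.

The boundary map ∂_1: C_1 → C_0 is given by ∂[p,q] = [q] − [p].
The 8×24 boundary matrix has rank 7 and Smith normal form diag(1,1,1,1,1,1,1).

The boundary map ∂_2: C_2 → C_1 maps a triangle to the signed sum of its edges. For instance
  ∂ace = ce − ae + ac,
  ∂abf = bf − af + ab.
The 24×16 boundary matrix has rank 15 and Smith normal form diag(1,1,1,1,1,1,1,1,1,1,1,1,1,1,1).

Reading off H_k = ker ∂_k / im ∂_{k+1}:

  H_0: rank C_0 − rank ∂_1 = 8 − 7 = 1, and the invariant factors of ∂_1 are all 1, so H_0 = Z.
  H_1: rank ker ∂_1 − rank ∂_2 = (24 − 7) − 15 = 2, and the invariant factors of ∂_2 are all 1, so H_1 = Z^2.
  H_2: rank ker ∂_2 − rank ∂_3 = (16 − 15) − 0 = 1, and there is no ∂_3, so H_2 = Z.

As a check, the Euler characteristic is 8 − 24 + 16 = 0, which agrees with 1 − 2 + 1 = 0.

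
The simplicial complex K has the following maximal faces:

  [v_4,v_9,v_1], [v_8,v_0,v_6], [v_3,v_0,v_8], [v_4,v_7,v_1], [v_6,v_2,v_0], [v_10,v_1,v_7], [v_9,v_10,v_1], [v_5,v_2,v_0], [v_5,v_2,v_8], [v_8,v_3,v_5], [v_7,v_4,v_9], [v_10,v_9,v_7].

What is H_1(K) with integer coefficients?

We work with the vertex ordering v_0 < v_1 < v_2 < v_3 < v_4 < v_5 < v_6 < v_7 < v_8 < v_9 < v_10. The simplices of K, each written with vertices in increasing order, are:

  0-simplices (11): [v_0], [v_1], [v_2], [v_3], [v_4], [v_5], [v_6], [v_7], [v_8], [v_9], [v_10]
  1-simplices (21): (21 of them)
  2-simplices (12): (12 of them)

so the chain groups are C_0 ≅ Z^11, C_1 ≅ Z^21, C_2 ≅ Z^12.

The boundary map ∂_1: C_1 → C_0 maps an edge to its endpoints' difference, ∂[p,q] = q − p.
The resulting 11×21 matrix has rank 9, and its Smith normal form has invariant factors (1,1,1,1,1,1,1,1,1).

Boundary ∂_2: C_2 → C_1 maps a triangle to the signed sum of its edges. For instance
  ∂[v_0,v_2,v_6] = [v_2,v_6] − [v_0,v_6] + [v_0,v_2],
  ∂[v_1,v_4,v_9] = [v_4,v_9] − [v_1,v_9] + [v_1,v_4].
As a 21×12 matrix over Z this has rank 11, with invariant factors (1,1,1,1,1,1,1,1,1,1,1).

Computing H_k = (kernel of ∂_k) / (image of ∂_{k+1}):

  H_1: rank ker ∂_1 − rank ∂_2 = (21 − 9) − 11 = 1, and the invariant factors of ∂_2 are all 1, so H_1 = Z.

(K is a triangulation of the disjoint union of the 2-sphere S^2 and the cylinder S^1 x I.)

H_1 ≅ Z.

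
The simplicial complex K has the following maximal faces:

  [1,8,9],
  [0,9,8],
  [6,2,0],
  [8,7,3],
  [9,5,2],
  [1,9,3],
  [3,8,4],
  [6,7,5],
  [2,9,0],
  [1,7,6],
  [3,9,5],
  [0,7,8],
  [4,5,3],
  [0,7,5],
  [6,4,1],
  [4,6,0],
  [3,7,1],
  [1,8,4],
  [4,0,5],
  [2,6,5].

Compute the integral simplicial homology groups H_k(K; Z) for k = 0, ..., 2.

Take the total order 0 < 1 < 2 < 3 < 4 < 5 < 6 < 7 < 8 < 9 on the vertex set. Then K (dimension 2) consists of the simplices:

  0-simplices (10): [0], [1], [2], [3], [4], [5], [6], [7], [8], [9]
  1-simplices (30): (30 of them)
  2-simplices (20): (20 of them)

so the chain groups are C_0 ≅ Z^10, C_1 ≅ Z^30, C_2 ≅ Z^20.

Boundary ∂_1: C_1 → C_0 maps an edge to its endpoints' difference, ∂[p,q] = q − p.
This gives a 10×30 integer matrix of rank 9; reducing to Smith normal form yields diagonal entries (1,1,1,1,1,1,1,1,1).

The boundary map ∂_2: C_2 → C_1 acts by ∂[p,q,r] = [q,r] − [p,r] + [p,q]. For instance
  ∂[1,6,7] = [6,7] − [1,7] + [1,6],
  ∂[0,7,8] = [7,8] − [0,8] + [0,7].
The 30×20 boundary matrix has rank 20 and Smith normal form diag(1,1,1,1,1,1,1,1,1,1,1,1,1,1,1,1,1,1,1,2).

Reading off H_k = ker ∂_k / im ∂_{k+1}:

  H_0: rank C_0 − rank ∂_1 = 10 − 9 = 1, and the invariant factors of ∂_1 are all 1, so H_0 ≅ Z.
  H_1: rank ker ∂_1 − rank ∂_2 = (30 − 9) − 20 = 1, and ∂_2 has invariant factor 2 > 1, so H_1 ≅ Z × Z/2.
  H_2: rank ker ∂_2 − rank ∂_3 = (20 − 20) − 0 = 0, and there is no ∂_3, so H_2 ≅ 0.

(K is a triangulation of the Klein bottle.)

H_0 ≅ Z,  H_1 ≅ Z × Z/2,  H_2 = 0.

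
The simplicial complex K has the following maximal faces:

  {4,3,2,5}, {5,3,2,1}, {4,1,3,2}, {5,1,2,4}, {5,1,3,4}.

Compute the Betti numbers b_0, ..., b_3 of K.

b_0 = 1, b_1 = 0, b_2 = 0, b_3 = 1.

Take the total order 1 < 2 < 3 < 4 < 5 on the vertex set. Then K (dimension 3) consists of the simplices:

  0-simplices (5): [1], [2], [3], [4], [5]
  1-simplices (10): [1,2], [1,3], [1,4], [1,5], [2,3], [2,4], [2,5], [3,4], [3,5], [4,5]
  2-simplices (10): [1,2,3], [1,2,4], [1,2,5], [1,3,4], [1,3,5], [1,4,5], [2,3,4], [2,3,5], [2,4,5], [3,4,5]
  3-simplices (5): [1,2,3,4], [1,2,3,5], [1,2,4,5], [1,3,4,5], [2,3,4,5]

giving chain groups C_0 ≅ Z^5, C_1 ≅ Z^10, C_2 ≅ Z^10, C_3 ≅ Z^5.

Boundary ∂_1: C_1 → C_0 sends each edge [p,q] (with p < q) to q − p.
The 5×10 boundary matrix has rank 4 and Smith normal form diag(1,1,1,1).

Boundary ∂_2: C_2 → C_1 sends each 2-simplex [p,q,r] to [q,r] − [p,r] + [p,q]. For instance
  ∂[2,3,4] = [3,4] − [2,4] + [2,3],
  ∂[1,2,3] = [2,3] − [1,3] + [1,2].
As a 10×10 matrix over Z this has rank 6, with invariant factors (1,1,1,1,1,1).

Boundary ∂_3: C_3 → C_2 sends each 3-simplex σ to the alternating sum Σ_i (−1)^i (σ with its i-th vertex removed). For instance
  ∂[2,3,4,5] = [3,4,5] − [2,4,5] + [2,3,5] − [2,3,4],
  ∂[1,3,4,5] = [3,4,5] − [1,4,5] + [1,3,5] − [1,3,4].
The 10×5 boundary matrix has rank 4 and Smith normal form diag(1,1,1,1).

Computing H_k = (kernel of ∂_k) / (image of ∂_{k+1}):

  H_0: rank C_0 − rank ∂_1 = 5 − 4 = 1, and the invariant factors of ∂_1 are all 1, so H_0 ≅ Z.
  H_1: rank ker ∂_1 − rank ∂_2 = (10 − 4) − 6 = 0, and the invariant factors of ∂_2 are all 1, so H_1 ≅ 0.
  H_2: rank ker ∂_2 − rank ∂_3 = (10 − 6) − 4 = 0, and the invariant factors of ∂_3 are all 1, so H_2 ≅ 0.
  H_3: rank ker ∂_3 − rank ∂_4 = (5 − 4) − 0 = 1, and there is no ∂_4, so H_3 ≅ Z.

As a check, the Euler characteristic is 5 − 10 + 10 − 5 = 0, which agrees with 1 − 0 + 0 − 1 = 0.

Hence the Betti numbers are b_0 = 1, b_1 = 0, b_2 = 0, b_3 = 1.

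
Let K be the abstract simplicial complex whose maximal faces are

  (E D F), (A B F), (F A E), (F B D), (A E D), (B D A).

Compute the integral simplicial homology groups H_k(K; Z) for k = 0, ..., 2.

Take the total order A < B < D < E < F on the vertex set. Then K (dimension 2) consists of the simplices:

  0-simplices (5): A, B, D, E, F
  1-simplices (9): AB, AD, AE, AF, BD, BF, DE, DF, EF
  2-simplices (6): ABD, ABF, ADE, AEF, BDF, DEF

Hence C_0 ≅ Z^5, C_1 ≅ Z^9, C_2 ≅ Z^6.

Boundary ∂_1: C_1 → C_0 is given by ∂[p,q] = [q] − [p]. For instance
  ∂AD = D − A.
As a 5×9 matrix over Z this has rank 4, with invariant factors (1,1,1,1).

The boundary map ∂_2: C_2 → C_1 acts by ∂[p,q,r] = [q,r] − [p,r] + [p,q]. For instance
  ∂BDF = DF − BF + BD,
  ∂ADE = DE − AE + AD.
As a 9×6 matrix over Z this has rank 5, with invariant factors (1,1,1,1,1).

Reading off H_k = ker ∂_k / im ∂_{k+1}:

  H_0: rank C_0 − rank ∂_1 = 5 − 4 = 1, and the invariant factors of ∂_1 are all 1, so H_0 ≅ Z.
  H_1: rank ker ∂_1 − rank ∂_2 = (9 − 4) − 5 = 0, and the invariant factors of ∂_2 are all 1, so H_1 ≅ 0.
  H_2: rank ker ∂_2 − rank ∂_3 = (6 − 5) − 0 = 1, and there is no ∂_3, so H_2 ≅ Z.

H_0 = Z,  H_1 = 0,  H_2 = Z.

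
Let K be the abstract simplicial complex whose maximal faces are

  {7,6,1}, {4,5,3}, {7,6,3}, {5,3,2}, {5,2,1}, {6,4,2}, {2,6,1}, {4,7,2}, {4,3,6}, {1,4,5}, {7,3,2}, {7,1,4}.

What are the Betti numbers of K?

b_0 = 1, b_1 = 0, b_2 = 0.

Order the vertices as 1 < 2 < 3 < 4 < 5 < 6 < 7. Listing each simplex with vertices in this order, K has dimension 2 with simplices:

  0-simplices (7): [1], [2], [3], [4], [5], [6], [7]
  1-simplices (18): [1,2], [1,4], [1,5], [1,6], [1,7], [2,3], [2,4], [2,5], [2,6], [2,7], [3,4], [3,5], [3,6], [3,7], [4,5], [4,6], [4,7], [6,7]
  2-simplices (12): [1,2,5], [1,2,6], [1,4,5], [1,4,7], [1,6,7], [2,3,5], [2,3,7], [2,4,6], [2,4,7], [3,4,5], [3,4,6], [3,6,7]

Hence C_0 ≅ Z^7, C_1 ≅ Z^18, C_2 ≅ Z^12.

Boundary ∂_1: C_1 → C_0 maps an edge to its endpoints' difference, ∂[p,q] = q − p.
The 7×18 boundary matrix has rank 6 and Smith normal form diag(1,1,1,1,1,1).

∂_2: C_2 → C_1 sends each 2-simplex [p,q,r] to [q,r] − [p,r] + [p,q]. For instance
  ∂[2,4,7] = [4,7] − [2,7] + [2,4],
  ∂[2,4,6] = [4,6] − [2,6] + [2,4].
The 18×12 boundary matrix has rank 12 and Smith normal form diag(1,1,1,1,1,1,1,1,1,1,1,2).

Computing H_k = (kernel of ∂_k) / (image of ∂_{k+1}):

  H_0: rank C_0 − rank ∂_1 = 7 − 6 = 1, and the invariant factors of ∂_1 are all 1, so H_0 = Z.
  H_1: rank ker ∂_1 − rank ∂_2 = (18 − 6) − 12 = 0, and ∂_2 has invariant factor 2 > 1, so H_1 = Z/2.
  H_2: rank ker ∂_2 − rank ∂_3 = (12 − 12) − 0 = 0, and there is no ∂_3, so H_2 = 0.

Hence the Betti numbers are b_0 = 1, b_1 = 0, b_2 = 0.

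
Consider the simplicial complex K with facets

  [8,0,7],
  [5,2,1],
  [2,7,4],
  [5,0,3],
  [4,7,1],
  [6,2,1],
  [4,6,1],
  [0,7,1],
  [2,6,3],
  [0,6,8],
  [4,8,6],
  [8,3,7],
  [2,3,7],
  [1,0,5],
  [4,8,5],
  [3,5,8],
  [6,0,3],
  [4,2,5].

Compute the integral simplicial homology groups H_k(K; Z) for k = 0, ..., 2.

H_0 ≅ Z,  H_1 ≅ Z ⊕ Z_2,  H_2 = 0.

We work with the vertex ordering 0 < 1 < 2 < 3 < 4 < 5 < 6 < 7 < 8. The simplices of K, each written with vertices in increasing order, are:

  0-simplices (9): [0], [1], [2], [3], [4], [5], [6], [7], [8]
  1-simplices (27): (27 of them)
  2-simplices (18): [0,1,5], [0,1,7], [0,3,5], [0,3,6], [0,6,8], [0,7,8], [1,2,5], [1,2,6], [1,4,6], [1,4,7], [2,3,6], [2,3,7], [2,4,5], [2,4,7], [3,5,8], [3,7,8], [4,5,8], [4,6,8]

giving chain groups C_0 ≅ Z^9, C_1 ≅ Z^27, C_2 ≅ Z^18.

Boundary ∂_1: C_1 → C_0 maps an edge to its endpoints' difference, ∂[p,q] = q − p. For instance
  ∂[1,5] = [5] − [1].
This gives a 9×27 integer matrix of rank 8; reducing to Smith normal form yields diagonal entries (1,1,1,1,1,1,1,1).

∂_2: C_2 → C_1 maps a triangle to the signed sum of its edges. For instance
  ∂[0,1,7] = [1,7] − [0,7] + [0,1],
  ∂[1,4,6] = [4,6] − [1,6] + [1,4].
This gives a 27×18 integer matrix of rank 18; reducing to Smith normal form yields diagonal entries (1,1,1,1,1,1,1,1,1,1,1,1,1,1,1,1,1,2).

Reading off H_k = ker ∂_k / im ∂_{k+1}:

  H_0: rank C_0 − rank ∂_1 = 9 − 8 = 1, and the invariant factors of ∂_1 are all 1, so H_0 ≅ Z.
  H_1: rank ker ∂_1 − rank ∂_2 = (27 − 8) − 18 = 1, and ∂_2 has invariant factor 2 > 1, so H_1 ≅ Z ⊕ Z_2.
  H_2: rank ker ∂_2 − rank ∂_3 = (18 − 18) − 0 = 0, and there is no ∂_3, so H_2 ≅ 0.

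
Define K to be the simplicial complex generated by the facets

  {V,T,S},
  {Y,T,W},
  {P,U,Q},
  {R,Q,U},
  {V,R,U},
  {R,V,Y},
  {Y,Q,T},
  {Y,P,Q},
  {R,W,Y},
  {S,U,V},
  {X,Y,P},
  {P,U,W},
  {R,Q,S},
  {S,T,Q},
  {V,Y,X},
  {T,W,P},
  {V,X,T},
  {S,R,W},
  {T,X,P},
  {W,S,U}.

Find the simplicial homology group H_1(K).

H_1 = Z ⊕ Z/2.

Order the vertices as P < Q < R < S < T < U < V < W < X < Y. Listing each simplex with vertices in this order, K has dimension 2 with simplices:

  0-simplices (10): P, Q, R, S, T, U, V, W, X, Y
  1-simplices (30): PQ, PT, PU, PW, PX, PY, QR, QS, QT, QU, QY, RS, RU, RV, RW, RY, ST, SU, SV, SW, TV, TW, TX, TY, UV, UW, VX, VY, WY, XY
  2-simplices (20): PQU, PQY, PTW, PTX, PUW, PXY, QRS, QRU, QST, QTY, RSW, RUV, RVY, RWY, STV, SUV, SUW, TVX, TWY, VXY

so the chain groups are C_0 ≅ Z^10, C_1 ≅ Z^30, C_2 ≅ Z^20.

The boundary map ∂_1: C_1 → C_0 is given by ∂[p,q] = [q] − [p].
The resulting 10×30 matrix has rank 9, and its Smith normal form has invariant factors (1,1,1,1,1,1,1,1,1).

Boundary ∂_2: C_2 → C_1 acts by ∂[p,q,r] = [q,r] − [p,r] + [p,q]. For instance
  ∂SUV = UV − SV + SU,
  ∂PXY = XY − PY + PX.
As a 30×20 matrix over Z this has rank 20, with invariant factors (1,1,1,1,1,1,1,1,1,1,1,1,1,1,1,1,1,1,1,2).

Computing H_k = (kernel of ∂_k) / (image of ∂_{k+1}):

  H_1: rank ker ∂_1 − rank ∂_2 = (30 − 9) − 20 = 1, and ∂_2 has invariant factor 2 > 1, so H_1 ≅ Z ⊕ Z/2.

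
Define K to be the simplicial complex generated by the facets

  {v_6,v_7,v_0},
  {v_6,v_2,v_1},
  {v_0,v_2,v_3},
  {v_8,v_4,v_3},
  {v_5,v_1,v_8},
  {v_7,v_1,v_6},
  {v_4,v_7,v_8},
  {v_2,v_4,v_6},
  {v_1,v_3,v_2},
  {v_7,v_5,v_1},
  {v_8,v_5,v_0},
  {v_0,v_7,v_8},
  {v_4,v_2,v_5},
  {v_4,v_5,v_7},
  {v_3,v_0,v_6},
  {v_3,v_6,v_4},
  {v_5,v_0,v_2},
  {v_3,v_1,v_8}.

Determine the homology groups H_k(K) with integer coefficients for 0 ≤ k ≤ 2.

Fix the vertex order v_0 < v_1 < v_2 < v_3 < v_4 < v_5 < v_6 < v_7 < v_8 and write every simplex with vertices in increasing order. Then dim K = 2 and the simplices of K are:

  0-simplices (9): [v_0], [v_1], [v_2], [v_3], [v_4], [v_5], [v_6], [v_7], [v_8]
  1-simplices (27): (27 of them)
  2-simplices (18): (18 of them)

Hence C_0 ≅ Z^9, C_1 ≅ Z^27, C_2 ≅ Z^18.

Boundary ∂_1: C_1 → C_0 sends each edge [p,q] (with p < q) to q − p. For instance
  ∂[v_3,v_6] = [v_6] − [v_3].
The resulting 9×27 matrix has rank 8, and its Smith normal form has invariant factors (1,1,1,1,1,1,1,1).

∂_2: C_2 → C_1 maps a triangle to the signed sum of its edges. For instance
  ∂[v_4,v_5,v_7] = [v_5,v_7] − [v_4,v_7] + [v_4,v_5],
  ∂[v_1,v_3,v_8] = [v_3,v_8] − [v_1,v_8] + [v_1,v_3].
This gives a 27×18 integer matrix of rank 18; reducing to Smith normal form yields diagonal entries (1,1,1,1,1,1,1,1,1,1,1,1,1,1,1,1,1,2).

From H_k ≅ ker(∂_k) / im(∂_{k+1}) we obtain:

  H_0: rank C_0 − rank ∂_1 = 9 − 8 = 1, and the invariant factors of ∂_1 are all 1, so H_0 ≅ Z.
  H_1: rank ker ∂_1 − rank ∂_2 = (27 − 8) − 18 = 1, and ∂_2 has invariant factor 2 > 1, so H_1 ≅ Z ⊕ Z/2Z.
  H_2: rank ker ∂_2 − rank ∂_3 = (18 − 18) − 0 = 0, and there is no ∂_3, so H_2 ≅ 0.

(K is a triangulation of the Klein bottle.)

H_0 = Z,  H_1 = Z ⊕ Z/2Z,  H_2 = 0.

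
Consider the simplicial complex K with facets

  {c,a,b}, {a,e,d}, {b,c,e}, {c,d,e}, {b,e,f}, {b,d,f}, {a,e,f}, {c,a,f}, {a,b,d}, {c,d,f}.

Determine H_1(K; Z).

H_1 = Z/2.

Fix the vertex order a < b < c < d < e < f and write every simplex with vertices in increasing order. Then dim K = 2 and the simplices of K are:

  0-simplices (6): a, b, c, d, e, f
  1-simplices (15): ab, ac, ad, ae, af, bc, bd, be, bf, cd, ce, cf, de, df, ef
  2-simplices (10): abc, abd, acf, ade, aef, bce, bdf, bef, cde, cdf

giving chain groups C_0 ≅ Z^6, C_1 ≅ Z^15, C_2 ≅ Z^10.

∂_1: C_1 → C_0 maps an edge to its endpoints' difference, ∂[p,q] = q − p.
As a 6×15 matrix over Z this has rank 5, with invariant factors (1,1,1,1,1).

The boundary map ∂_2: C_2 → C_1 acts by ∂[p,q,r] = [q,r] − [p,r] + [p,q]. For instance
  ∂abd = bd − ad + ab,
  ∂ade = de − ae + ad.
The 15×10 boundary matrix has rank 10 and Smith normal form diag(1,1,1,1,1,1,1,1,1,2).

Reading off H_k = ker ∂_k / im ∂_{k+1}:

  H_1: rank ker ∂_1 − rank ∂_2 = (15 − 5) − 10 = 0, and ∂_2 has invariant factor 2 > 1, so H_1 = Z/2.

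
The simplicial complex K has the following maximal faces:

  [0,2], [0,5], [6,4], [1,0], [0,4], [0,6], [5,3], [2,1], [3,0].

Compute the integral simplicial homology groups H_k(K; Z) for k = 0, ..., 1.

H_0 ≅ Z,  H_1 ≅ Z^3.

Take the total order 0 < 1 < 2 < 3 < 4 < 5 < 6 on the vertex set. Then K (dimension 1) consists of the simplices:

  0-simplices (7): [0], [1], [2], [3], [4], [5], [6]
  1-simplices (9): [0,1], [0,2], [0,3], [0,4], [0,5], [0,6], [1,2], [3,5], [4,6]

giving chain groups C_0 ≅ Z^7, C_1 ≅ Z^9.

The boundary map ∂_1: C_1 → C_0 maps an edge to its endpoints' difference, ∂[p,q] = q − p. For instance
  ∂[0,5] = [5] − [0].
This gives a 7×9 integer matrix of rank 6; reducing to Smith normal form yields diagonal entries (1,1,1,1,1,1).

From H_k ≅ ker(∂_k) / im(∂_{k+1}) we obtain:

  H_0: rank C_0 − rank ∂_1 = 7 − 6 = 1, and the invariant factors of ∂_1 are all 1, so H_0 = Z.
  H_1: rank ker ∂_1 − rank ∂_2 = (9 − 6) − 0 = 3, and there is no ∂_2, so H_1 = Z^3.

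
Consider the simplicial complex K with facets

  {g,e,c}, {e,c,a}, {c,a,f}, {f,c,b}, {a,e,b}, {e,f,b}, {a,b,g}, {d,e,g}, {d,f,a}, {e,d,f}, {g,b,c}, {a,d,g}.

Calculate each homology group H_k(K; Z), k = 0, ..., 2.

H_0 = Z,  H_1 = Z/2Z,  H_2 = 0.

Fix the vertex order a < b < c < d < e < f < g and write every simplex with vertices in increasing order. Then dim K = 2 and the simplices of K are:

  0-simplices (7): a, b, c, d, e, f, g
  1-simplices (18): ab, ac, ad, ae, af, ag, bc, be, bf, bg, ce, cf, cg, de, df, dg, ef, eg
  2-simplices (12): abe, abg, ace, acf, adf, adg, bcf, bcg, bef, ceg, def, deg

Hence C_0 ≅ Z^7, C_1 ≅ Z^18, C_2 ≅ Z^12.

∂_1: C_1 → C_0 is given by ∂[p,q] = [q] − [p].
The 7×18 boundary matrix has rank 6 and Smith normal form diag(1,1,1,1,1,1).

The boundary map ∂_2: C_2 → C_1 maps a triangle to the signed sum of its edges. For instance
  ∂ace = ce − ae + ac,
  ∂adg = dg − ag + ad.
As a 18×12 matrix over Z this has rank 12, with invariant factors (1,1,1,1,1,1,1,1,1,1,1,2).

From H_k ≅ ker(∂_k) / im(∂_{k+1}) we obtain:

  H_0: rank C_0 − rank ∂_1 = 7 − 6 = 1, and the invariant factors of ∂_1 are all 1, so H_0 ≅ Z.
  H_1: rank ker ∂_1 − rank ∂_2 = (18 − 6) − 12 = 0, and ∂_2 has invariant factor 2 > 1, so H_1 ≅ Z/2Z.
  H_2: rank ker ∂_2 − rank ∂_3 = (12 − 12) − 0 = 0, and there is no ∂_3, so H_2 ≅ 0.

As a check, the Euler characteristic is 7 − 18 + 12 = 1, which agrees with 1 − 0 + 0 = 1.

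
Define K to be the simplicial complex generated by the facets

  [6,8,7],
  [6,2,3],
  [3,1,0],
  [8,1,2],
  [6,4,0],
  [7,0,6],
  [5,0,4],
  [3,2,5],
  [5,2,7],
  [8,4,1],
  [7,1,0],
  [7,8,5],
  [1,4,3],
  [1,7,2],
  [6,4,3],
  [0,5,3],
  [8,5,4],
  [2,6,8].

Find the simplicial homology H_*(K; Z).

H_0 ≅ Z,  H_1 ≅ Z × Z/2,  H_2 = 0.

Order the vertices as 0 < 1 < 2 < 3 < 4 < 5 < 6 < 7 < 8. Listing each simplex with vertices in this order, K has dimension 2 with simplices:

  0-simplices (9): [0], [1], [2], [3], [4], [5], [6], [7], [8]
  1-simplices (27): (27 of them)
  2-simplices (18): [0,1,3], [0,1,7], [0,3,5], [0,4,5], [0,4,6], [0,6,7], [1,2,7], [1,2,8], [1,3,4], [1,4,8], [2,3,5], [2,3,6], [2,5,7], [2,6,8], [3,4,6], [4,5,8], [5,7,8], [6,7,8]

Hence C_0 ≅ Z^9, C_1 ≅ Z^27, C_2 ≅ Z^18.

∂_1: C_1 → C_0 maps an edge to its endpoints' difference, ∂[p,q] = q − p.
As a 9×27 matrix over Z this has rank 8, with invariant factors (1,1,1,1,1,1,1,1).

The boundary map ∂_2: C_2 → C_1 maps a triangle to the signed sum of its edges. For instance
  ∂[5,7,8] = [7,8] − [5,8] + [5,7],
  ∂[0,4,5] = [4,5] − [0,5] + [0,4].
The 27×18 boundary matrix has rank 18 and Smith normal form diag(1,1,1,1,1,1,1,1,1,1,1,1,1,1,1,1,1,2).

Now H_k = ker ∂_k / im ∂_{k+1}, so:

  H_0: rank C_0 − rank ∂_1 = 9 − 8 = 1, and the invariant factors of ∂_1 are all 1, so H_0 ≅ Z.
  H_1: rank ker ∂_1 − rank ∂_2 = (27 − 8) − 18 = 1, and ∂_2 has invariant factor 2 > 1, so H_1 ≅ Z × Z/2.
  H_2: rank ker ∂_2 − rank ∂_3 = (18 − 18) − 0 = 0, and there is no ∂_3, so H_2 ≅ 0.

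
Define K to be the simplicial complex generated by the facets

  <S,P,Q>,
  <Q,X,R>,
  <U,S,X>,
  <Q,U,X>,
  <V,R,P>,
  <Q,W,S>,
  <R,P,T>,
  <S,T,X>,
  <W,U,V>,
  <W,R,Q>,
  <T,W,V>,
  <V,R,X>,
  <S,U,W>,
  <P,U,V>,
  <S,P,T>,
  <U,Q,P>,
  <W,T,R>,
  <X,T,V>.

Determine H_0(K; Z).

H_0 = Z.

Order the vertices as P < Q < R < S < T < U < V < W < X. Listing each simplex with vertices in this order, K has dimension 2 with simplices:

  0-simplices (9): P, Q, R, S, T, U, V, W, X
  1-simplices (27): PQ, PR, PS, PT, PU, PV, QR, QS, QU, QW, QX, RT, RV, RW, RX, ST, SU, SW, SX, TV, TW, TX, UV, UW, UX, VW, VX
  2-simplices (18): PQS, PQU, PRT, PRV, PST, PUV, QRW, QRX, QSW, QUX, RTW, RVX, STX, SUW, SUX, TVW, TVX, UVW

Hence C_0 ≅ Z^9, C_1 ≅ Z^27, C_2 ≅ Z^18.

∂_1: C_1 → C_0 sends each edge [p,q] (with p < q) to q − p. For instance
  ∂TX = X − T.
The 9×27 boundary matrix has rank 8 and Smith normal form diag(1,1,1,1,1,1,1,1).

Boundary ∂_2: C_2 → C_1 sends each 2-simplex [p,q,r] to [q,r] − [p,r] + [p,q]. For instance
  ∂QRW = RW − QW + QR,
  ∂PST = ST − PT + PS.
This gives a 27×18 integer matrix of rank 18; reducing to Smith normal form yields diagonal entries (1,1,1,1,1,1,1,1,1,1,1,1,1,1,1,1,1,2).

Now H_k = ker ∂_k / im ∂_{k+1}, so:

  H_0: rank C_0 − rank ∂_1 = 9 − 8 = 1, and the invariant factors of ∂_1 are all 1, so H_0 = Z.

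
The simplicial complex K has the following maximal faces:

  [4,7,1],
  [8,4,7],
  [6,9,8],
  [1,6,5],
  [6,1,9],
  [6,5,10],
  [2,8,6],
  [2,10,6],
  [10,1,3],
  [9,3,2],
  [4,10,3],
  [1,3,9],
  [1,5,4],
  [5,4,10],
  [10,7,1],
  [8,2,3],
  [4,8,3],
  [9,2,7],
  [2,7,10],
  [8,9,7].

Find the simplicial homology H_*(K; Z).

H_0 = Z,  H_1 = Z × Z/2,  H_2 = 0.

Take the total order 1 < 2 < 3 < 4 < 5 < 6 < 7 < 8 < 9 < 10 on the vertex set. Then K (dimension 2) consists of the simplices:

  0-simplices (10): [1], [2], [3], [4], [5], [6], [7], [8], [9], [10]
  1-simplices (30): (30 of them)
  2-simplices (20): (20 of them)

so the chain groups are C_0 ≅ Z^10, C_1 ≅ Z^30, C_2 ≅ Z^20.

Boundary ∂_1: C_1 → C_0 is given by ∂[p,q] = [q] − [p].
The 10×30 boundary matrix has rank 9 and Smith normal form diag(1,1,1,1,1,1,1,1,1).

The boundary map ∂_2: C_2 → C_1 sends each 2-simplex [p,q,r] to [q,r] − [p,r] + [p,q]. For instance
  ∂[4,7,8] = [7,8] − [4,8] + [4,7],
  ∂[3,4,10] = [4,10] − [3,10] + [3,4].
This gives a 30×20 integer matrix of rank 20; reducing to Smith normal form yields diagonal entries (1,1,1,1,1,1,1,1,1,1,1,1,1,1,1,1,1,1,1,2).

Now H_k = ker ∂_k / im ∂_{k+1}, so:

  H_0: rank C_0 − rank ∂_1 = 10 − 9 = 1, and the invariant factors of ∂_1 are all 1, so H_0 = Z.
  H_1: rank ker ∂_1 − rank ∂_2 = (30 − 9) − 20 = 1, and ∂_2 has invariant factor 2 > 1, so H_1 = Z × Z/2.
  H_2: rank ker ∂_2 − rank ∂_3 = (20 − 20) − 0 = 0, and there is no ∂_3, so H_2 = 0.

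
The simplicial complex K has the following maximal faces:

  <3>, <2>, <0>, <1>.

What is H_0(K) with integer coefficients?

K has 4 vertices.
rank ∂_0 = 0, rank ∂_1 = 0 ⇒ b_0 = 4 − 0 − 0 = 4. So H_0 = Z^4.

H_0 = Z^4.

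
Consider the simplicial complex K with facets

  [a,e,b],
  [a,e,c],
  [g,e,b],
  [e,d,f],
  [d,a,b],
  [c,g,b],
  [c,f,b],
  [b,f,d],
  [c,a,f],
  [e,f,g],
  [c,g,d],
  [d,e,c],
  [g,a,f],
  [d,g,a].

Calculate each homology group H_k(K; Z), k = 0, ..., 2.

H_0 = Z,  H_1 = Z^2,  H_2 = Z.

We work with the vertex ordering a < b < c < d < e < f < g. The simplices of K, each written with vertices in increasing order, are:

  0-simplices (7): a, b, c, d, e, f, g
  1-simplices (21): ab, ac, ad, ae, af, ag, bc, bd, be, bf, bg, cd, ce, cf, cg, de, df, dg, ef, eg, fg
  2-simplices (14): abd, abe, ace, acf, adg, afg, bcf, bcg, bdf, beg, cde, cdg, def, efg

giving chain groups C_0 ≅ Z^7, C_1 ≅ Z^21, C_2 ≅ Z^14.

∂_1: C_1 → C_0 is given by ∂[p,q] = [q] − [p]. For instance
  ∂bc = c − b.
As a 7×21 matrix over Z this has rank 6, with invariant factors (1,1,1,1,1,1).

The boundary map ∂_2: C_2 → C_1 maps a triangle to the signed sum of its edges. For instance
  ∂afg = fg − ag + af,
  ∂abd = bd − ad + ab.
As a 21×14 matrix over Z this has rank 13, with invariant factors (1,1,1,1,1,1,1,1,1,1,1,1,1).

Now H_k = ker ∂_k / im ∂_{k+1}, so:

  H_0: rank C_0 − rank ∂_1 = 7 − 6 = 1, and the invariant factors of ∂_1 are all 1, so H_0 = Z.
  H_1: rank ker ∂_1 − rank ∂_2 = (21 − 6) − 13 = 2, and the invariant factors of ∂_2 are all 1, so H_1 = Z^2.
  H_2: rank ker ∂_2 − rank ∂_3 = (14 − 13) − 0 = 1, and there is no ∂_3, so H_2 = Z.

(K is a triangulation of the torus T^2.)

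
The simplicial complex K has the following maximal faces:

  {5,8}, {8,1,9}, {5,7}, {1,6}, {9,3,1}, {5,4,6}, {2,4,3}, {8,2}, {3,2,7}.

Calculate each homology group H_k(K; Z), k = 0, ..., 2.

H_0 = Z,  H_1 = Z^4,  H_2 = 0.

Fix the vertex order 1 < 2 < 3 < 4 < 5 < 6 < 7 < 8 < 9 and write every simplex with vertices in increasing order. Then dim K = 2 and the simplices of K are:

  0-simplices (9): [1], [2], [3], [4], [5], [6], [7], [8], [9]
  1-simplices (17): [1,3], [1,6], [1,8], [1,9], [2,3], [2,4], [2,7], [2,8], [3,4], [3,7], [3,9], [4,5], [4,6], [5,6], [5,7], [5,8], [8,9]
  2-simplices (5): [1,3,9], [1,8,9], [2,3,4], [2,3,7], [4,5,6]

so the chain groups are C_0 ≅ Z^9, C_1 ≅ Z^17, C_2 ≅ Z^5.

Boundary ∂_1: C_1 → C_0 is given by ∂[p,q] = [q] − [p]. For instance
  ∂[1,6] = [6] − [1].
This gives a 9×17 integer matrix of rank 8; reducing to Smith normal form yields diagonal entries (1,1,1,1,1,1,1,1).

∂_2: C_2 → C_1 sends each 2-simplex [p,q,r] to [q,r] − [p,r] + [p,q]. For instance
  ∂[1,8,9] = [8,9] − [1,9] + [1,8],
  ∂[1,3,9] = [3,9] − [1,9] + [1,3].
This gives a 17×5 integer matrix of rank 5; reducing to Smith normal form yields diagonal entries (1,1,1,1,1).

Computing H_k = (kernel of ∂_k) / (image of ∂_{k+1}):

  H_0: rank C_0 − rank ∂_1 = 9 − 8 = 1, and the invariant factors of ∂_1 are all 1, so H_0 ≅ Z.
  H_1: rank ker ∂_1 − rank ∂_2 = (17 − 8) − 5 = 4, and the invariant factors of ∂_2 are all 1, so H_1 ≅ Z^4.
  H_2: rank ker ∂_2 − rank ∂_3 = (5 − 5) − 0 = 0, and there is no ∂_3, so H_2 ≅ 0.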